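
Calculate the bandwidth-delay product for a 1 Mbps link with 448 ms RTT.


BDP = bandwidth * RTT
= 1 Mbps * 448 ms
= 1 * 1e6 * 448 / 1000 bits
= 448000 bits
= 56000 bytes
= 54.6875 KB
BDP = 448000 bits (56000 bytes)


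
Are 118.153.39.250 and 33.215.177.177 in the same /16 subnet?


Mask: 255.255.0.0
118.153.39.250 AND mask = 118.153.0.0
33.215.177.177 AND mask = 33.215.0.0
No, different subnets (118.153.0.0 vs 33.215.0.0)


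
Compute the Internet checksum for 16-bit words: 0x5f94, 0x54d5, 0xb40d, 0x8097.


Sum all words (with carry folding):
+ 0x5f94 = 0x5f94
+ 0x54d5 = 0xb469
+ 0xb40d = 0x6877
+ 0x8097 = 0xe90e
One's complement: ~0xe90e
Checksum = 0x16f1


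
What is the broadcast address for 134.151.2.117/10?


Network: 134.128.0.0/10
Host bits = 22
Set all host bits to 1:
Broadcast: 134.191.255.255


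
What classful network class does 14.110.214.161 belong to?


First octet: 14
Binary: 00001110
0xxxxxxx -> Class A (1-126)
Class A, default mask 255.0.0.0 (/8)


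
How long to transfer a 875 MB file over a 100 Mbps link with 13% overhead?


Effective throughput = 100 * (1 - 13/100) = 87 Mbps
File size in Mb = 875 * 8 = 7000 Mb
Time = 7000 / 87
Time = 80.4598 seconds


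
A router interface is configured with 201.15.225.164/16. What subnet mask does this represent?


/16 means 16 network bits, 16 host bits
Binary: 11111111111111110000000000000000
Mask: 255.255.0.0


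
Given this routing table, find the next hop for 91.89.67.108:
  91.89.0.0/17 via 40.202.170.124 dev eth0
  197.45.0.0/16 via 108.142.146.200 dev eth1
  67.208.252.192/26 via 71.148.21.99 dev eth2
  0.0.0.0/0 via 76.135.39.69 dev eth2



Longest prefix match for 91.89.67.108:
  /17 91.89.0.0: MATCH
  /16 197.45.0.0: no
  /26 67.208.252.192: no
  /0 0.0.0.0: MATCH
Selected: next-hop 40.202.170.124 via eth0 (matched /17)


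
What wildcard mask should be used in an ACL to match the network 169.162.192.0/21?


Subnet mask: 255.255.248.0
Wildcard = 255.255.255.255 - subnet mask
255 - 255 = 0
255 - 255 = 0
255 - 248 = 7
255 - 0 = 255
Wildcard: 0.0.7.255


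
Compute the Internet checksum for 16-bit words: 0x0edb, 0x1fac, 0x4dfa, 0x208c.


Sum all words (with carry folding):
+ 0x0edb = 0x0edb
+ 0x1fac = 0x2e87
+ 0x4dfa = 0x7c81
+ 0x208c = 0x9d0d
One's complement: ~0x9d0d
Checksum = 0x62f2


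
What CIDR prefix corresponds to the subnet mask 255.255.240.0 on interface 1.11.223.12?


Binary: 11111111.11111111.11110000.00000000
Count leading 1s
Prefix: /20


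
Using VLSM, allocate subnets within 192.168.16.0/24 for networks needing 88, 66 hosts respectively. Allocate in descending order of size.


88 hosts -> /25 (126 usable): 192.168.16.0/25
66 hosts -> /25 (126 usable): 192.168.16.128/25
Allocation: 192.168.16.0/25 (88 hosts, 126 usable); 192.168.16.128/25 (66 hosts, 126 usable)


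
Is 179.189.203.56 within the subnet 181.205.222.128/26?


Subnet network: 181.205.222.128
Test IP AND mask: 179.189.203.0
No, 179.189.203.56 is not in 181.205.222.128/26


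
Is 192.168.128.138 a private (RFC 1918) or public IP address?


RFC 1918 private ranges:
  10.0.0.0/8 (10.0.0.0 - 10.255.255.255)
  172.16.0.0/12 (172.16.0.0 - 172.31.255.255)
  192.168.0.0/16 (192.168.0.0 - 192.168.255.255)
Private (in 192.168.0.0/16)


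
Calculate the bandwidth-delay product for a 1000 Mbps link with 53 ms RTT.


BDP = bandwidth * RTT
= 1000 Mbps * 53 ms
= 1000 * 1e6 * 53 / 1000 bits
= 53000000 bits
= 6625000 bytes
= 6469.7266 KB
BDP = 53000000 bits (6625000 bytes)


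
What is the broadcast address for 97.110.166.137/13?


Network: 97.104.0.0/13
Host bits = 19
Set all host bits to 1:
Broadcast: 97.111.255.255


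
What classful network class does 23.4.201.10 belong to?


First octet: 23
Binary: 00010111
0xxxxxxx -> Class A (1-126)
Class A, default mask 255.0.0.0 (/8)


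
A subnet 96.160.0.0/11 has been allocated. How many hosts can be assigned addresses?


Host bits = 32 - 11 = 21
Total addresses = 2^21 = 2097152
Usable = total - 2 (network and broadcast)
Usable hosts: 2097150


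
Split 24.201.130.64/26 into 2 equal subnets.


New prefix = 26 + 1 = 27
Each subnet has 32 addresses
  24.201.130.64/27
  24.201.130.96/27
Subnets: 24.201.130.64/27, 24.201.130.96/27


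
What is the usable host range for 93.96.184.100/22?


Network: 93.96.184.0
Broadcast: 93.96.187.255
First usable = network + 1
Last usable = broadcast - 1
Range: 93.96.184.1 to 93.96.187.254


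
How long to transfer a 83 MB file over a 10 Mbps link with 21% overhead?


Effective throughput = 10 * (1 - 21/100) = 7.9 Mbps
File size in Mb = 83 * 8 = 664 Mb
Time = 664 / 7.9
Time = 84.0506 seconds


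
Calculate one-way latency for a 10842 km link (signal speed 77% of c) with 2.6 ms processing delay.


Speed = 0.77 * 3e5 km/s = 231000 km/s
Propagation delay = 10842 / 231000 = 0.0469 s = 46.9351 ms
Processing delay = 2.6 ms
Total one-way latency = 49.5351 ms


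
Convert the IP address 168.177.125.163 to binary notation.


168 = 10101000
177 = 10110001
125 = 01111101
163 = 10100011
Binary: 10101000.10110001.01111101.10100011


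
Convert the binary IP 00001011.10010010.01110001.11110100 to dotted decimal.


00001011 = 11
10010010 = 146
01110001 = 113
11110100 = 244
IP: 11.146.113.244


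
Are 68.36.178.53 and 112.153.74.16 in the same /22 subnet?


Mask: 255.255.252.0
68.36.178.53 AND mask = 68.36.176.0
112.153.74.16 AND mask = 112.153.72.0
No, different subnets (68.36.176.0 vs 112.153.72.0)


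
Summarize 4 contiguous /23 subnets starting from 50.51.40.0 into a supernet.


Original prefix: /23
Number of subnets: 4 = 2^2
New prefix = 23 - 2 = 21
Supernet: 50.51.40.0/21


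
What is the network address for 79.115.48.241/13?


IP:   01001111.01110011.00110000.11110001
Mask: 11111111.11111000.00000000.00000000
AND operation:
Net:  01001111.01110000.00000000.00000000
Network: 79.112.0.0/13


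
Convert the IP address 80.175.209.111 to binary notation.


80 = 01010000
175 = 10101111
209 = 11010001
111 = 01101111
Binary: 01010000.10101111.11010001.01101111


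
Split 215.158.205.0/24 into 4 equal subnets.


New prefix = 24 + 2 = 26
Each subnet has 64 addresses
  215.158.205.0/26
  215.158.205.64/26
  215.158.205.128/26
  215.158.205.192/26
Subnets: 215.158.205.0/26, 215.158.205.64/26, 215.158.205.128/26, 215.158.205.192/26


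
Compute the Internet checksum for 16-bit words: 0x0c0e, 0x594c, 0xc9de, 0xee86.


Sum all words (with carry folding):
+ 0x0c0e = 0x0c0e
+ 0x594c = 0x655a
+ 0xc9de = 0x2f39
+ 0xee86 = 0x1dc0
One's complement: ~0x1dc0
Checksum = 0xe23f


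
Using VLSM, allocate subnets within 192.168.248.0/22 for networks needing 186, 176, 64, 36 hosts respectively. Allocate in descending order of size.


186 hosts -> /24 (254 usable): 192.168.248.0/24
176 hosts -> /24 (254 usable): 192.168.249.0/24
64 hosts -> /25 (126 usable): 192.168.250.0/25
36 hosts -> /26 (62 usable): 192.168.250.128/26
Allocation: 192.168.248.0/24 (186 hosts, 254 usable); 192.168.249.0/24 (176 hosts, 254 usable); 192.168.250.0/25 (64 hosts, 126 usable); 192.168.250.128/26 (36 hosts, 62 usable)


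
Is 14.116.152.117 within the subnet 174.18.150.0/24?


Subnet network: 174.18.150.0
Test IP AND mask: 14.116.152.0
No, 14.116.152.117 is not in 174.18.150.0/24


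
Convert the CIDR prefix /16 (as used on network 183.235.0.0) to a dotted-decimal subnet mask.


/16 means 16 network bits, 16 host bits
Binary: 11111111111111110000000000000000
Mask: 255.255.0.0


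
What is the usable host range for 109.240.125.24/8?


Network: 109.0.0.0
Broadcast: 109.255.255.255
First usable = network + 1
Last usable = broadcast - 1
Range: 109.0.0.1 to 109.255.255.254


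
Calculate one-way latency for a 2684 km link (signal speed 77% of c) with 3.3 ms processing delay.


Speed = 0.77 * 3e5 km/s = 231000 km/s
Propagation delay = 2684 / 231000 = 0.0116 s = 11.619 ms
Processing delay = 3.3 ms
Total one-way latency = 14.919 ms


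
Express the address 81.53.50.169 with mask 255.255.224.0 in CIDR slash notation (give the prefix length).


Binary: 11111111.11111111.11100000.00000000
Count leading 1s
Prefix: /19


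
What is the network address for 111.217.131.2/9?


IP:   01101111.11011001.10000011.00000010
Mask: 11111111.10000000.00000000.00000000
AND operation:
Net:  01101111.10000000.00000000.00000000
Network: 111.128.0.0/9


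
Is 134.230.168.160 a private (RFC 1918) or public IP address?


RFC 1918 private ranges:
  10.0.0.0/8 (10.0.0.0 - 10.255.255.255)
  172.16.0.0/12 (172.16.0.0 - 172.31.255.255)
  192.168.0.0/16 (192.168.0.0 - 192.168.255.255)
Public (not in any RFC 1918 range)


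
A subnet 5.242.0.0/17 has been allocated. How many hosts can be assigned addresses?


Host bits = 32 - 17 = 15
Total addresses = 2^15 = 32768
Usable = total - 2 (network and broadcast)
Usable hosts: 32766


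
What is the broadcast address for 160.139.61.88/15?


Network: 160.138.0.0/15
Host bits = 17
Set all host bits to 1:
Broadcast: 160.139.255.255


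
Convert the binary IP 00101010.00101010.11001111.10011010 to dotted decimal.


00101010 = 42
00101010 = 42
11001111 = 207
10011010 = 154
IP: 42.42.207.154


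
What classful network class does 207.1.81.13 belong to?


First octet: 207
Binary: 11001111
110xxxxx -> Class C (192-223)
Class C, default mask 255.255.255.0 (/24)


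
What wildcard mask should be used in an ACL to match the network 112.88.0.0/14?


Subnet mask: 255.252.0.0
Wildcard = 255.255.255.255 - subnet mask
255 - 255 = 0
255 - 252 = 3
255 - 0 = 255
255 - 0 = 255
Wildcard: 0.3.255.255


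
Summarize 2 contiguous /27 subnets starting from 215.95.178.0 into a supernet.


Original prefix: /27
Number of subnets: 2 = 2^1
New prefix = 27 - 1 = 26
Supernet: 215.95.178.0/26


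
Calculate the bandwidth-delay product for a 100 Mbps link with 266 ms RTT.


BDP = bandwidth * RTT
= 100 Mbps * 266 ms
= 100 * 1e6 * 266 / 1000 bits
= 26600000 bits
= 3325000 bytes
= 3247.0703 KB
BDP = 26600000 bits (3325000 bytes)


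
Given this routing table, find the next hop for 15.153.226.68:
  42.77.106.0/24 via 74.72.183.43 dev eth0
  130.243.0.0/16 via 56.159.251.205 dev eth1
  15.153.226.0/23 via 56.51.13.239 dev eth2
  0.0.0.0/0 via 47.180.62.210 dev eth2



Longest prefix match for 15.153.226.68:
  /24 42.77.106.0: no
  /16 130.243.0.0: no
  /23 15.153.226.0: MATCH
  /0 0.0.0.0: MATCH
Selected: next-hop 56.51.13.239 via eth2 (matched /23)


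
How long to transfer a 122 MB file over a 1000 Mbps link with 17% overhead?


Effective throughput = 1000 * (1 - 17/100) = 830 Mbps
File size in Mb = 122 * 8 = 976 Mb
Time = 976 / 830
Time = 1.1759 seconds


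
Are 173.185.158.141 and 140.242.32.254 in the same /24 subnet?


Mask: 255.255.255.0
173.185.158.141 AND mask = 173.185.158.0
140.242.32.254 AND mask = 140.242.32.0
No, different subnets (173.185.158.0 vs 140.242.32.0)


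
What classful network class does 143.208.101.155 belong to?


First octet: 143
Binary: 10001111
10xxxxxx -> Class B (128-191)
Class B, default mask 255.255.0.0 (/16)


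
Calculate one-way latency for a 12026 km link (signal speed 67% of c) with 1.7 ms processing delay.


Speed = 0.67 * 3e5 km/s = 201000 km/s
Propagation delay = 12026 / 201000 = 0.0598 s = 59.8308 ms
Processing delay = 1.7 ms
Total one-way latency = 61.5308 ms


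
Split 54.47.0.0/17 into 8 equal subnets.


New prefix = 17 + 3 = 20
Each subnet has 4096 addresses
  54.47.0.0/20
  54.47.16.0/20
  54.47.32.0/20
  54.47.48.0/20
  54.47.64.0/20
  54.47.80.0/20
  54.47.96.0/20
  54.47.112.0/20
Subnets: 54.47.0.0/20, 54.47.16.0/20, 54.47.32.0/20, 54.47.48.0/20, 54.47.64.0/20, 54.47.80.0/20, 54.47.96.0/20, 54.47.112.0/20


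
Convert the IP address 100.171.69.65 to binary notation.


100 = 01100100
171 = 10101011
69 = 01000101
65 = 01000001
Binary: 01100100.10101011.01000101.01000001


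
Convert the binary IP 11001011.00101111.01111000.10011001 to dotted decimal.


11001011 = 203
00101111 = 47
01111000 = 120
10011001 = 153
IP: 203.47.120.153


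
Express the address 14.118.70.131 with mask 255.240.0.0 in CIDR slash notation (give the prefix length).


Binary: 11111111.11110000.00000000.00000000
Count leading 1s
Prefix: /12


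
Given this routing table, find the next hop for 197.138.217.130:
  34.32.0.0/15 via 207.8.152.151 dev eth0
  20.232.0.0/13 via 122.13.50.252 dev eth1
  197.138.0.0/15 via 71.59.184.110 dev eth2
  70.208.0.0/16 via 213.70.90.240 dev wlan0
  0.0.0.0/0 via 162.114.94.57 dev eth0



Longest prefix match for 197.138.217.130:
  /15 34.32.0.0: no
  /13 20.232.0.0: no
  /15 197.138.0.0: MATCH
  /16 70.208.0.0: no
  /0 0.0.0.0: MATCH
Selected: next-hop 71.59.184.110 via eth2 (matched /15)


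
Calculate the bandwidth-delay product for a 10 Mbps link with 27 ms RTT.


BDP = bandwidth * RTT
= 10 Mbps * 27 ms
= 10 * 1e6 * 27 / 1000 bits
= 270000 bits
= 33750 bytes
= 32.959 KB
BDP = 270000 bits (33750 bytes)


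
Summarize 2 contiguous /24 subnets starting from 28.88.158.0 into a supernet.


Original prefix: /24
Number of subnets: 2 = 2^1
New prefix = 24 - 1 = 23
Supernet: 28.88.158.0/23


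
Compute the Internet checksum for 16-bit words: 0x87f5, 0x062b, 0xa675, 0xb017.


Sum all words (with carry folding):
+ 0x87f5 = 0x87f5
+ 0x062b = 0x8e20
+ 0xa675 = 0x3496
+ 0xb017 = 0xe4ad
One's complement: ~0xe4ad
Checksum = 0x1b52


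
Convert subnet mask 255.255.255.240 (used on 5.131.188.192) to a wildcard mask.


Subnet mask: 255.255.255.240
Wildcard = 255.255.255.255 - subnet mask
255 - 255 = 0
255 - 255 = 0
255 - 255 = 0
255 - 240 = 15
Wildcard: 0.0.0.15


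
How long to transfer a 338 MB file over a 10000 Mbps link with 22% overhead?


Effective throughput = 10000 * (1 - 22/100) = 7800 Mbps
File size in Mb = 338 * 8 = 2704 Mb
Time = 2704 / 7800
Time = 0.3467 seconds


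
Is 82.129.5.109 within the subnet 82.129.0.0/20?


Subnet network: 82.129.0.0
Test IP AND mask: 82.129.0.0
Yes, 82.129.5.109 is in 82.129.0.0/20


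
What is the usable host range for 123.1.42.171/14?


Network: 123.0.0.0
Broadcast: 123.3.255.255
First usable = network + 1
Last usable = broadcast - 1
Range: 123.0.0.1 to 123.3.255.254


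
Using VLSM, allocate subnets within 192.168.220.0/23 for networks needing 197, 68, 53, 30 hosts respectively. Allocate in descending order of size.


197 hosts -> /24 (254 usable): 192.168.220.0/24
68 hosts -> /25 (126 usable): 192.168.221.0/25
53 hosts -> /26 (62 usable): 192.168.221.128/26
30 hosts -> /27 (30 usable): 192.168.221.192/27
Allocation: 192.168.220.0/24 (197 hosts, 254 usable); 192.168.221.0/25 (68 hosts, 126 usable); 192.168.221.128/26 (53 hosts, 62 usable); 192.168.221.192/27 (30 hosts, 30 usable)


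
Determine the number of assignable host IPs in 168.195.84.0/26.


Host bits = 32 - 26 = 6
Total addresses = 2^6 = 64
Usable = total - 2 (network and broadcast)
Usable hosts: 62


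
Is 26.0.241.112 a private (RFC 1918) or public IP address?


RFC 1918 private ranges:
  10.0.0.0/8 (10.0.0.0 - 10.255.255.255)
  172.16.0.0/12 (172.16.0.0 - 172.31.255.255)
  192.168.0.0/16 (192.168.0.0 - 192.168.255.255)
Public (not in any RFC 1918 range)


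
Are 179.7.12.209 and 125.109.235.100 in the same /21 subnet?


Mask: 255.255.248.0
179.7.12.209 AND mask = 179.7.8.0
125.109.235.100 AND mask = 125.109.232.0
No, different subnets (179.7.8.0 vs 125.109.232.0)


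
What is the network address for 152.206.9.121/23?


IP:   10011000.11001110.00001001.01111001
Mask: 11111111.11111111.11111110.00000000
AND operation:
Net:  10011000.11001110.00001000.00000000
Network: 152.206.8.0/23


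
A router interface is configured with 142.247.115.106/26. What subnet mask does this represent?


/26 means 26 network bits, 6 host bits
Binary: 11111111111111111111111111000000
Mask: 255.255.255.192


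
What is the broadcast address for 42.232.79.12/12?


Network: 42.224.0.0/12
Host bits = 20
Set all host bits to 1:
Broadcast: 42.239.255.255


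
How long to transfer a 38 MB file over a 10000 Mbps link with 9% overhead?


Effective throughput = 10000 * (1 - 9/100) = 9100 Mbps
File size in Mb = 38 * 8 = 304 Mb
Time = 304 / 9100
Time = 0.0334 seconds


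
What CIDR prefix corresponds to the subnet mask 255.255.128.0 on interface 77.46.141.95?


Binary: 11111111.11111111.10000000.00000000
Count leading 1s
Prefix: /17


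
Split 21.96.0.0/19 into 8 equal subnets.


New prefix = 19 + 3 = 22
Each subnet has 1024 addresses
  21.96.0.0/22
  21.96.4.0/22
  21.96.8.0/22
  21.96.12.0/22
  21.96.16.0/22
  21.96.20.0/22
  21.96.24.0/22
  21.96.28.0/22
Subnets: 21.96.0.0/22, 21.96.4.0/22, 21.96.8.0/22, 21.96.12.0/22, 21.96.16.0/22, 21.96.20.0/22, 21.96.24.0/22, 21.96.28.0/22


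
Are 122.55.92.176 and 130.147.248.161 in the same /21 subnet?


Mask: 255.255.248.0
122.55.92.176 AND mask = 122.55.88.0
130.147.248.161 AND mask = 130.147.248.0
No, different subnets (122.55.88.0 vs 130.147.248.0)


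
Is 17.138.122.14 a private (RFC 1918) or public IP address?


RFC 1918 private ranges:
  10.0.0.0/8 (10.0.0.0 - 10.255.255.255)
  172.16.0.0/12 (172.16.0.0 - 172.31.255.255)
  192.168.0.0/16 (192.168.0.0 - 192.168.255.255)
Public (not in any RFC 1918 range)


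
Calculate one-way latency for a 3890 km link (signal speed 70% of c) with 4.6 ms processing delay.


Speed = 0.7 * 3e5 km/s = 210000 km/s
Propagation delay = 3890 / 210000 = 0.0185 s = 18.5238 ms
Processing delay = 4.6 ms
Total one-way latency = 23.1238 ms


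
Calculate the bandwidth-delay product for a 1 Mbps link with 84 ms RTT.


BDP = bandwidth * RTT
= 1 Mbps * 84 ms
= 1 * 1e6 * 84 / 1000 bits
= 84000 bits
= 10500 bytes
= 10.2539 KB
BDP = 84000 bits (10500 bytes)


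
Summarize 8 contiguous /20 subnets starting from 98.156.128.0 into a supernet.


Original prefix: /20
Number of subnets: 8 = 2^3
New prefix = 20 - 3 = 17
Supernet: 98.156.128.0/17


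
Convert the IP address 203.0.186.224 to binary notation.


203 = 11001011
0 = 00000000
186 = 10111010
224 = 11100000
Binary: 11001011.00000000.10111010.11100000


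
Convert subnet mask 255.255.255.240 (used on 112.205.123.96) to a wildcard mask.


Subnet mask: 255.255.255.240
Wildcard = 255.255.255.255 - subnet mask
255 - 255 = 0
255 - 255 = 0
255 - 255 = 0
255 - 240 = 15
Wildcard: 0.0.0.15


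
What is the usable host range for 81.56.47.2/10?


Network: 81.0.0.0
Broadcast: 81.63.255.255
First usable = network + 1
Last usable = broadcast - 1
Range: 81.0.0.1 to 81.63.255.254


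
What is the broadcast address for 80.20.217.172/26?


Network: 80.20.217.128/26
Host bits = 6
Set all host bits to 1:
Broadcast: 80.20.217.191


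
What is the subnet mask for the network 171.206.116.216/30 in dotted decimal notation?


/30 means 30 network bits, 2 host bits
Binary: 11111111111111111111111111111100
Mask: 255.255.255.252


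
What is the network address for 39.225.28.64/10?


IP:   00100111.11100001.00011100.01000000
Mask: 11111111.11000000.00000000.00000000
AND operation:
Net:  00100111.11000000.00000000.00000000
Network: 39.192.0.0/10


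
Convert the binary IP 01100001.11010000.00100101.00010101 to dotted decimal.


01100001 = 97
11010000 = 208
00100101 = 37
00010101 = 21
IP: 97.208.37.21


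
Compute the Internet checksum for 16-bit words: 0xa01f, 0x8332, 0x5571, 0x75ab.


Sum all words (with carry folding):
+ 0xa01f = 0xa01f
+ 0x8332 = 0x2352
+ 0x5571 = 0x78c3
+ 0x75ab = 0xee6e
One's complement: ~0xee6e
Checksum = 0x1191


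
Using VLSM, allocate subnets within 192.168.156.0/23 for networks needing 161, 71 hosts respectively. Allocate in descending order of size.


161 hosts -> /24 (254 usable): 192.168.156.0/24
71 hosts -> /25 (126 usable): 192.168.157.0/25
Allocation: 192.168.156.0/24 (161 hosts, 254 usable); 192.168.157.0/25 (71 hosts, 126 usable)


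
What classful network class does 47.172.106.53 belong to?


First octet: 47
Binary: 00101111
0xxxxxxx -> Class A (1-126)
Class A, default mask 255.0.0.0 (/8)


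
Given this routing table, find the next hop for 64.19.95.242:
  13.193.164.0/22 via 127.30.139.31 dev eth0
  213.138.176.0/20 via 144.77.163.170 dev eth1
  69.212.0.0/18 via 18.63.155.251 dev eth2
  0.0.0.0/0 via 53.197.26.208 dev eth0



Longest prefix match for 64.19.95.242:
  /22 13.193.164.0: no
  /20 213.138.176.0: no
  /18 69.212.0.0: no
  /0 0.0.0.0: MATCH
Selected: next-hop 53.197.26.208 via eth0 (matched /0)


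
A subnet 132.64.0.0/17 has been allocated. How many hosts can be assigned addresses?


Host bits = 32 - 17 = 15
Total addresses = 2^15 = 32768
Usable = total - 2 (network and broadcast)
Usable hosts: 32766


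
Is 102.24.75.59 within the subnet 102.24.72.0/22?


Subnet network: 102.24.72.0
Test IP AND mask: 102.24.72.0
Yes, 102.24.75.59 is in 102.24.72.0/22


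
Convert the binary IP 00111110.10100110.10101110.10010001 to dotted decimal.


00111110 = 62
10100110 = 166
10101110 = 174
10010001 = 145
IP: 62.166.174.145


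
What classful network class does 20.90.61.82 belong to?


First octet: 20
Binary: 00010100
0xxxxxxx -> Class A (1-126)
Class A, default mask 255.0.0.0 (/8)


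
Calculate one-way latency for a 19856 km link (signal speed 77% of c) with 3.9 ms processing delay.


Speed = 0.77 * 3e5 km/s = 231000 km/s
Propagation delay = 19856 / 231000 = 0.086 s = 85.9567 ms
Processing delay = 3.9 ms
Total one-way latency = 89.8567 ms


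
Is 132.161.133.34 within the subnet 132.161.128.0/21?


Subnet network: 132.161.128.0
Test IP AND mask: 132.161.128.0
Yes, 132.161.133.34 is in 132.161.128.0/21


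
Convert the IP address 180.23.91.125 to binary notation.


180 = 10110100
23 = 00010111
91 = 01011011
125 = 01111101
Binary: 10110100.00010111.01011011.01111101


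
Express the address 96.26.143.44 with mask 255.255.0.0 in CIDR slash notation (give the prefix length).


Binary: 11111111.11111111.00000000.00000000
Count leading 1s
Prefix: /16


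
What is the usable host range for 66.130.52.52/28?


Network: 66.130.52.48
Broadcast: 66.130.52.63
First usable = network + 1
Last usable = broadcast - 1
Range: 66.130.52.49 to 66.130.52.62


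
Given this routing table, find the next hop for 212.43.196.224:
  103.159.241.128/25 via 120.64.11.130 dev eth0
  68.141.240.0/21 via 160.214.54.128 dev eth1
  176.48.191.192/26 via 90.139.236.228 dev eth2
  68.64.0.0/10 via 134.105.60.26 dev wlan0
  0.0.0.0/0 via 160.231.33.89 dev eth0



Longest prefix match for 212.43.196.224:
  /25 103.159.241.128: no
  /21 68.141.240.0: no
  /26 176.48.191.192: no
  /10 68.64.0.0: no
  /0 0.0.0.0: MATCH
Selected: next-hop 160.231.33.89 via eth0 (matched /0)


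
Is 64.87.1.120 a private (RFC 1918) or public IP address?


RFC 1918 private ranges:
  10.0.0.0/8 (10.0.0.0 - 10.255.255.255)
  172.16.0.0/12 (172.16.0.0 - 172.31.255.255)
  192.168.0.0/16 (192.168.0.0 - 192.168.255.255)
Public (not in any RFC 1918 range)


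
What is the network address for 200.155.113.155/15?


IP:   11001000.10011011.01110001.10011011
Mask: 11111111.11111110.00000000.00000000
AND operation:
Net:  11001000.10011010.00000000.00000000
Network: 200.154.0.0/15


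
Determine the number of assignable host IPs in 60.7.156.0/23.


Host bits = 32 - 23 = 9
Total addresses = 2^9 = 512
Usable = total - 2 (network and broadcast)
Usable hosts: 510


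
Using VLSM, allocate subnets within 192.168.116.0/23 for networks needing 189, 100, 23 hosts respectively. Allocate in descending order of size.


189 hosts -> /24 (254 usable): 192.168.116.0/24
100 hosts -> /25 (126 usable): 192.168.117.0/25
23 hosts -> /27 (30 usable): 192.168.117.128/27
Allocation: 192.168.116.0/24 (189 hosts, 254 usable); 192.168.117.0/25 (100 hosts, 126 usable); 192.168.117.128/27 (23 hosts, 30 usable)


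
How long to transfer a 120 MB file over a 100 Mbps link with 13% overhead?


Effective throughput = 100 * (1 - 13/100) = 87 Mbps
File size in Mb = 120 * 8 = 960 Mb
Time = 960 / 87
Time = 11.0345 seconds


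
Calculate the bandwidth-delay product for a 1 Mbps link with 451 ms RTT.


BDP = bandwidth * RTT
= 1 Mbps * 451 ms
= 1 * 1e6 * 451 / 1000 bits
= 451000 bits
= 56375 bytes
= 55.0537 KB
BDP = 451000 bits (56375 bytes)


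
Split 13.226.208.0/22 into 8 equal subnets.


New prefix = 22 + 3 = 25
Each subnet has 128 addresses
  13.226.208.0/25
  13.226.208.128/25
  13.226.209.0/25
  13.226.209.128/25
  13.226.210.0/25
  13.226.210.128/25
  13.226.211.0/25
  13.226.211.128/25
Subnets: 13.226.208.0/25, 13.226.208.128/25, 13.226.209.0/25, 13.226.209.128/25, 13.226.210.0/25, 13.226.210.128/25, 13.226.211.0/25, 13.226.211.128/25


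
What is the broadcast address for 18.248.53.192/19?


Network: 18.248.32.0/19
Host bits = 13
Set all host bits to 1:
Broadcast: 18.248.63.255


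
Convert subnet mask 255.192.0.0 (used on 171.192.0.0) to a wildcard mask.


Subnet mask: 255.192.0.0
Wildcard = 255.255.255.255 - subnet mask
255 - 255 = 0
255 - 192 = 63
255 - 0 = 255
255 - 0 = 255
Wildcard: 0.63.255.255


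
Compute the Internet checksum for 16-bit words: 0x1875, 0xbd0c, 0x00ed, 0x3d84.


Sum all words (with carry folding):
+ 0x1875 = 0x1875
+ 0xbd0c = 0xd581
+ 0x00ed = 0xd66e
+ 0x3d84 = 0x13f3
One's complement: ~0x13f3
Checksum = 0xec0c


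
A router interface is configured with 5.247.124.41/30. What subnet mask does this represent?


/30 means 30 network bits, 2 host bits
Binary: 11111111111111111111111111111100
Mask: 255.255.255.252


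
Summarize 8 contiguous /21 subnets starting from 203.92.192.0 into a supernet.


Original prefix: /21
Number of subnets: 8 = 2^3
New prefix = 21 - 3 = 18
Supernet: 203.92.192.0/18


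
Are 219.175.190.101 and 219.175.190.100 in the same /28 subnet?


Mask: 255.255.255.240
219.175.190.101 AND mask = 219.175.190.96
219.175.190.100 AND mask = 219.175.190.96
Yes, same subnet (219.175.190.96)


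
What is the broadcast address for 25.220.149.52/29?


Network: 25.220.149.48/29
Host bits = 3
Set all host bits to 1:
Broadcast: 25.220.149.55


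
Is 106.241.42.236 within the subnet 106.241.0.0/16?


Subnet network: 106.241.0.0
Test IP AND mask: 106.241.0.0
Yes, 106.241.42.236 is in 106.241.0.0/16


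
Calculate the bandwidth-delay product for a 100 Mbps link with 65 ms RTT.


BDP = bandwidth * RTT
= 100 Mbps * 65 ms
= 100 * 1e6 * 65 / 1000 bits
= 6500000 bits
= 812500 bytes
= 793.457 KB
BDP = 6500000 bits (812500 bytes)


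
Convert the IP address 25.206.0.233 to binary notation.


25 = 00011001
206 = 11001110
0 = 00000000
233 = 11101001
Binary: 00011001.11001110.00000000.11101001


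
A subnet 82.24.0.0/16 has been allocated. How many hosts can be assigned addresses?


Host bits = 32 - 16 = 16
Total addresses = 2^16 = 65536
Usable = total - 2 (network and broadcast)
Usable hosts: 65534


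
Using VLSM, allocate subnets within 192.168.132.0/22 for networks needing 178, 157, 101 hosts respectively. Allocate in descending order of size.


178 hosts -> /24 (254 usable): 192.168.132.0/24
157 hosts -> /24 (254 usable): 192.168.133.0/24
101 hosts -> /25 (126 usable): 192.168.134.0/25
Allocation: 192.168.132.0/24 (178 hosts, 254 usable); 192.168.133.0/24 (157 hosts, 254 usable); 192.168.134.0/25 (101 hosts, 126 usable)


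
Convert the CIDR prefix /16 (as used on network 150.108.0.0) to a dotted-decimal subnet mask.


/16 means 16 network bits, 16 host bits
Binary: 11111111111111110000000000000000
Mask: 255.255.0.0


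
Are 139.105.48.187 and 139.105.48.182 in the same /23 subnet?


Mask: 255.255.254.0
139.105.48.187 AND mask = 139.105.48.0
139.105.48.182 AND mask = 139.105.48.0
Yes, same subnet (139.105.48.0)


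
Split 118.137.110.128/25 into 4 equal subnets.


New prefix = 25 + 2 = 27
Each subnet has 32 addresses
  118.137.110.128/27
  118.137.110.160/27
  118.137.110.192/27
  118.137.110.224/27
Subnets: 118.137.110.128/27, 118.137.110.160/27, 118.137.110.192/27, 118.137.110.224/27


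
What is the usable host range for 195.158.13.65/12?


Network: 195.144.0.0
Broadcast: 195.159.255.255
First usable = network + 1
Last usable = broadcast - 1
Range: 195.144.0.1 to 195.159.255.254


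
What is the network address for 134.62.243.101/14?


IP:   10000110.00111110.11110011.01100101
Mask: 11111111.11111100.00000000.00000000
AND operation:
Net:  10000110.00111100.00000000.00000000
Network: 134.60.0.0/14


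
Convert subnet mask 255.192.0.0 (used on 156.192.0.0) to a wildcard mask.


Subnet mask: 255.192.0.0
Wildcard = 255.255.255.255 - subnet mask
255 - 255 = 0
255 - 192 = 63
255 - 0 = 255
255 - 0 = 255
Wildcard: 0.63.255.255


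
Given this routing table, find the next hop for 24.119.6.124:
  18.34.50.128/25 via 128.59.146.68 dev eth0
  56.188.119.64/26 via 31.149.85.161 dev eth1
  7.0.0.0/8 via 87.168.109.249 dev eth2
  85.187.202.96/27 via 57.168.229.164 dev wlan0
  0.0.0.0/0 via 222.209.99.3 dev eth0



Longest prefix match for 24.119.6.124:
  /25 18.34.50.128: no
  /26 56.188.119.64: no
  /8 7.0.0.0: no
  /27 85.187.202.96: no
  /0 0.0.0.0: MATCH
Selected: next-hop 222.209.99.3 via eth0 (matched /0)


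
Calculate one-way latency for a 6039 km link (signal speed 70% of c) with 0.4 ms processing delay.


Speed = 0.7 * 3e5 km/s = 210000 km/s
Propagation delay = 6039 / 210000 = 0.0288 s = 28.7571 ms
Processing delay = 0.4 ms
Total one-way latency = 29.1571 ms


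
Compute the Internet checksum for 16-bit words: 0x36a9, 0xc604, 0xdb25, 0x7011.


Sum all words (with carry folding):
+ 0x36a9 = 0x36a9
+ 0xc604 = 0xfcad
+ 0xdb25 = 0xd7d3
+ 0x7011 = 0x47e5
One's complement: ~0x47e5
Checksum = 0xb81a


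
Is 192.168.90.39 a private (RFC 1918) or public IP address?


RFC 1918 private ranges:
  10.0.0.0/8 (10.0.0.0 - 10.255.255.255)
  172.16.0.0/12 (172.16.0.0 - 172.31.255.255)
  192.168.0.0/16 (192.168.0.0 - 192.168.255.255)
Private (in 192.168.0.0/16)


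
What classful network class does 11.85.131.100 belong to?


First octet: 11
Binary: 00001011
0xxxxxxx -> Class A (1-126)
Class A, default mask 255.0.0.0 (/8)


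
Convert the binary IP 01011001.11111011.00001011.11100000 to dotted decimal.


01011001 = 89
11111011 = 251
00001011 = 11
11100000 = 224
IP: 89.251.11.224


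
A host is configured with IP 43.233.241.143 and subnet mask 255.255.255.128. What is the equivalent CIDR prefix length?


Binary: 11111111.11111111.11111111.10000000
Count leading 1s
Prefix: /25


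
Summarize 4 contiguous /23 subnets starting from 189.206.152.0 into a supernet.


Original prefix: /23
Number of subnets: 4 = 2^2
New prefix = 23 - 2 = 21
Supernet: 189.206.152.0/21


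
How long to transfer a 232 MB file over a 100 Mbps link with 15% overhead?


Effective throughput = 100 * (1 - 15/100) = 85 Mbps
File size in Mb = 232 * 8 = 1856 Mb
Time = 1856 / 85
Time = 21.8353 seconds


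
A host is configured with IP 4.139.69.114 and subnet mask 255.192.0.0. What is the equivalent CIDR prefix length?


Binary: 11111111.11000000.00000000.00000000
Count leading 1s
Prefix: /10


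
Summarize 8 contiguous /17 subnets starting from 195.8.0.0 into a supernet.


Original prefix: /17
Number of subnets: 8 = 2^3
New prefix = 17 - 3 = 14
Supernet: 195.8.0.0/14


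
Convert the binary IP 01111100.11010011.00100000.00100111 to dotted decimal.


01111100 = 124
11010011 = 211
00100000 = 32
00100111 = 39
IP: 124.211.32.39


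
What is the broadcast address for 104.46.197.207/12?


Network: 104.32.0.0/12
Host bits = 20
Set all host bits to 1:
Broadcast: 104.47.255.255


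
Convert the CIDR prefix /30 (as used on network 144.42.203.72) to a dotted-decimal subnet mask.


/30 means 30 network bits, 2 host bits
Binary: 11111111111111111111111111111100
Mask: 255.255.255.252


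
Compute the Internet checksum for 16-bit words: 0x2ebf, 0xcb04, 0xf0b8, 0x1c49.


Sum all words (with carry folding):
+ 0x2ebf = 0x2ebf
+ 0xcb04 = 0xf9c3
+ 0xf0b8 = 0xea7c
+ 0x1c49 = 0x06c6
One's complement: ~0x06c6
Checksum = 0xf939


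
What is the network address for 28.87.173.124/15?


IP:   00011100.01010111.10101101.01111100
Mask: 11111111.11111110.00000000.00000000
AND operation:
Net:  00011100.01010110.00000000.00000000
Network: 28.86.0.0/15


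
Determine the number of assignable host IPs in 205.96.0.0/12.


Host bits = 32 - 12 = 20
Total addresses = 2^20 = 1048576
Usable = total - 2 (network and broadcast)
Usable hosts: 1048574


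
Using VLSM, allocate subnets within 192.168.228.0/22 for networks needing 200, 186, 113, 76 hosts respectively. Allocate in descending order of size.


200 hosts -> /24 (254 usable): 192.168.228.0/24
186 hosts -> /24 (254 usable): 192.168.229.0/24
113 hosts -> /25 (126 usable): 192.168.230.0/25
76 hosts -> /25 (126 usable): 192.168.230.128/25
Allocation: 192.168.228.0/24 (200 hosts, 254 usable); 192.168.229.0/24 (186 hosts, 254 usable); 192.168.230.0/25 (113 hosts, 126 usable); 192.168.230.128/25 (76 hosts, 126 usable)


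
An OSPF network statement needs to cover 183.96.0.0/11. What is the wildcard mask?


Subnet mask: 255.224.0.0
Wildcard = 255.255.255.255 - subnet mask
255 - 255 = 0
255 - 224 = 31
255 - 0 = 255
255 - 0 = 255
Wildcard: 0.31.255.255


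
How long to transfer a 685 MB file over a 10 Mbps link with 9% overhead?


Effective throughput = 10 * (1 - 9/100) = 9.1 Mbps
File size in Mb = 685 * 8 = 5480 Mb
Time = 5480 / 9.1
Time = 602.1978 seconds


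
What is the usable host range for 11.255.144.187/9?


Network: 11.128.0.0
Broadcast: 11.255.255.255
First usable = network + 1
Last usable = broadcast - 1
Range: 11.128.0.1 to 11.255.255.254


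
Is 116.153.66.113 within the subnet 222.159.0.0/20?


Subnet network: 222.159.0.0
Test IP AND mask: 116.153.64.0
No, 116.153.66.113 is not in 222.159.0.0/20


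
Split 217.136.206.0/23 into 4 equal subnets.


New prefix = 23 + 2 = 25
Each subnet has 128 addresses
  217.136.206.0/25
  217.136.206.128/25
  217.136.207.0/25
  217.136.207.128/25
Subnets: 217.136.206.0/25, 217.136.206.128/25, 217.136.207.0/25, 217.136.207.128/25


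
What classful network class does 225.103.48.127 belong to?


First octet: 225
Binary: 11100001
1110xxxx -> Class D (224-239)
Class D (multicast), default mask N/A


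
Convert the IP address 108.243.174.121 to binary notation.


108 = 01101100
243 = 11110011
174 = 10101110
121 = 01111001
Binary: 01101100.11110011.10101110.01111001


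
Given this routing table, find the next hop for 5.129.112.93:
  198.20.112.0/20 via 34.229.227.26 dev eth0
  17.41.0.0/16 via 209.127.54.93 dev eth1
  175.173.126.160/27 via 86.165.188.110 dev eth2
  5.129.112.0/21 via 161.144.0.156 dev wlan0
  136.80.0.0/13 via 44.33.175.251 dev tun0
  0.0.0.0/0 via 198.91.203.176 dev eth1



Longest prefix match for 5.129.112.93:
  /20 198.20.112.0: no
  /16 17.41.0.0: no
  /27 175.173.126.160: no
  /21 5.129.112.0: MATCH
  /13 136.80.0.0: no
  /0 0.0.0.0: MATCH
Selected: next-hop 161.144.0.156 via wlan0 (matched /21)


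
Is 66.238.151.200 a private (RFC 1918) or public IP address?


RFC 1918 private ranges:
  10.0.0.0/8 (10.0.0.0 - 10.255.255.255)
  172.16.0.0/12 (172.16.0.0 - 172.31.255.255)
  192.168.0.0/16 (192.168.0.0 - 192.168.255.255)
Public (not in any RFC 1918 range)


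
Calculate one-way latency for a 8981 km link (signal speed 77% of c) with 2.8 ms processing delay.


Speed = 0.77 * 3e5 km/s = 231000 km/s
Propagation delay = 8981 / 231000 = 0.0389 s = 38.8788 ms
Processing delay = 2.8 ms
Total one-way latency = 41.6788 ms


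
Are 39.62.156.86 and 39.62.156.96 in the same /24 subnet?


Mask: 255.255.255.0
39.62.156.86 AND mask = 39.62.156.0
39.62.156.96 AND mask = 39.62.156.0
Yes, same subnet (39.62.156.0)


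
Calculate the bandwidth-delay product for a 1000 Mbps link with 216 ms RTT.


BDP = bandwidth * RTT
= 1000 Mbps * 216 ms
= 1000 * 1e6 * 216 / 1000 bits
= 216000000 bits
= 27000000 bytes
= 26367.1875 KB
BDP = 216000000 bits (27000000 bytes)


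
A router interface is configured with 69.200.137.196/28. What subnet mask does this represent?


/28 means 28 network bits, 4 host bits
Binary: 11111111111111111111111111110000
Mask: 255.255.255.240


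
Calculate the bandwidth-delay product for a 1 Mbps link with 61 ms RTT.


BDP = bandwidth * RTT
= 1 Mbps * 61 ms
= 1 * 1e6 * 61 / 1000 bits
= 61000 bits
= 7625 bytes
= 7.4463 KB
BDP = 61000 bits (7625 bytes)


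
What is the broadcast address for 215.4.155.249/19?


Network: 215.4.128.0/19
Host bits = 13
Set all host bits to 1:
Broadcast: 215.4.159.255


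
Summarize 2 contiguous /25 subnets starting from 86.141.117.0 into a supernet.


Original prefix: /25
Number of subnets: 2 = 2^1
New prefix = 25 - 1 = 24
Supernet: 86.141.117.0/24


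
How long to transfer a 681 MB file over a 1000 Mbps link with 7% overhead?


Effective throughput = 1000 * (1 - 7/100) = 930.0 Mbps
File size in Mb = 681 * 8 = 5448 Mb
Time = 5448 / 930.0
Time = 5.8581 seconds


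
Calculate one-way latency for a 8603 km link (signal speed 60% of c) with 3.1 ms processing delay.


Speed = 0.6 * 3e5 km/s = 180000 km/s
Propagation delay = 8603 / 180000 = 0.0478 s = 47.7944 ms
Processing delay = 3.1 ms
Total one-way latency = 50.8944 ms


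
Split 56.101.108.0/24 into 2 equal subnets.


New prefix = 24 + 1 = 25
Each subnet has 128 addresses
  56.101.108.0/25
  56.101.108.128/25
Subnets: 56.101.108.0/25, 56.101.108.128/25


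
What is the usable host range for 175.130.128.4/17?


Network: 175.130.128.0
Broadcast: 175.130.255.255
First usable = network + 1
Last usable = broadcast - 1
Range: 175.130.128.1 to 175.130.255.254


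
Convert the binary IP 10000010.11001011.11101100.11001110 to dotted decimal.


10000010 = 130
11001011 = 203
11101100 = 236
11001110 = 206
IP: 130.203.236.206


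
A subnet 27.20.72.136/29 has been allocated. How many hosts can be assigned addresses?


Host bits = 32 - 29 = 3
Total addresses = 2^3 = 8
Usable = total - 2 (network and broadcast)
Usable hosts: 6


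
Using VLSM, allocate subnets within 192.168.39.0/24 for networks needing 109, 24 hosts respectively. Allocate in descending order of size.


109 hosts -> /25 (126 usable): 192.168.39.0/25
24 hosts -> /27 (30 usable): 192.168.39.128/27
Allocation: 192.168.39.0/25 (109 hosts, 126 usable); 192.168.39.128/27 (24 hosts, 30 usable)


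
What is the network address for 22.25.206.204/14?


IP:   00010110.00011001.11001110.11001100
Mask: 11111111.11111100.00000000.00000000
AND operation:
Net:  00010110.00011000.00000000.00000000
Network: 22.24.0.0/14


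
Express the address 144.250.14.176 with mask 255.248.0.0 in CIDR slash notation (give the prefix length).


Binary: 11111111.11111000.00000000.00000000
Count leading 1s
Prefix: /13


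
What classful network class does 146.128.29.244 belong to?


First octet: 146
Binary: 10010010
10xxxxxx -> Class B (128-191)
Class B, default mask 255.255.0.0 (/16)


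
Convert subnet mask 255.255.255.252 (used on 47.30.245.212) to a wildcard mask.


Subnet mask: 255.255.255.252
Wildcard = 255.255.255.255 - subnet mask
255 - 255 = 0
255 - 255 = 0
255 - 255 = 0
255 - 252 = 3
Wildcard: 0.0.0.3


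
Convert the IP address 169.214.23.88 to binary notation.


169 = 10101001
214 = 11010110
23 = 00010111
88 = 01011000
Binary: 10101001.11010110.00010111.01011000


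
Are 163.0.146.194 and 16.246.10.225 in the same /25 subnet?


Mask: 255.255.255.128
163.0.146.194 AND mask = 163.0.146.128
16.246.10.225 AND mask = 16.246.10.128
No, different subnets (163.0.146.128 vs 16.246.10.128)


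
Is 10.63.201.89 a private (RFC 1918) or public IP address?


RFC 1918 private ranges:
  10.0.0.0/8 (10.0.0.0 - 10.255.255.255)
  172.16.0.0/12 (172.16.0.0 - 172.31.255.255)
  192.168.0.0/16 (192.168.0.0 - 192.168.255.255)
Private (in 10.0.0.0/8)
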